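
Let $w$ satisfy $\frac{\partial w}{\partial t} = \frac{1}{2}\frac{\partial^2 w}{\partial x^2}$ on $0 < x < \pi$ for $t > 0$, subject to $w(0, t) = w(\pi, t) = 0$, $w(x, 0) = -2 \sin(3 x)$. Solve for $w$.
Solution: Separating variables: $w = \sum c_n e^{-n^2t/2} \sin(nx)$. From $w(x,0) = -2 \sin(3 x)$: $c_3=-2$.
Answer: $w(x, t) = -2 e^{-9 t/2} \sin(3 x)$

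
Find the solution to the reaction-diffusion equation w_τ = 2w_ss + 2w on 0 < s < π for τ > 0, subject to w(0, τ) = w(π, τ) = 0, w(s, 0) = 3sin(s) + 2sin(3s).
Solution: Substitute w = exp(2τ)u, i.e. u = exp(-2τ)w.
By the product rule, w_τ = exp(2τ)(u_τ + 2u), w_ss = exp(2τ)u_ss.
Substituting into the PDE and dividing by exp(2τ): u_τ + 2u = 2u_ss + 2u.
The lower-order terms cancel, leaving the standard heat equation u_τ = 2u_ss.
Initial data for u: u(s,0) = w(s,0) = 3sin(s) + 2sin(3s). The boundary conditions carry over: u(0,τ) = u(π,τ) = 0.
Solve for u:
  Using separation of variables u = X(s)T(τ):
  Eigenfunctions: sin(ns), n = 1, 2, 3, ...
  General solution: u(s, τ) = Σ c_n sin(ns) exp(-2n² τ)
  Matching u(s,0) = 3sin(s) + 2sin(3s) term by term: c_1=3, c_3=2.
Hence u(s,τ) = 3exp(-2τ)sin(s) + 2exp(-18τ)sin(3s).
Transform back: w(s,τ) = exp(2τ)u(s,τ).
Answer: w(s, τ) = 3sin(s) + 2exp(-16τ)sin(3s)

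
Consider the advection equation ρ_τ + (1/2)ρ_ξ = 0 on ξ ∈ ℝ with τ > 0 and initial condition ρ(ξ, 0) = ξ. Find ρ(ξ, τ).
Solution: By method of characteristics (waves move right with speed 1/2):
Along characteristics ξ - (1/2)τ = const, ρ is constant, so ρ(ξ,τ) = f(ξ - (1/2)τ) with f = ρ(·, 0).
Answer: ρ(ξ, τ) = ξ - (1/2)τ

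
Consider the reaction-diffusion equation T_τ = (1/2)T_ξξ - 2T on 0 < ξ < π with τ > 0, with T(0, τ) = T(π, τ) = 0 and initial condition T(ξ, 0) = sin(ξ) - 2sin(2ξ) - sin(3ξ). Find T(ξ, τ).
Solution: Substitute T = exp(-2τ)u, i.e. u = exp(2τ)T.
By the product rule, T_τ = exp(-2τ)(u_τ - 2u), T_ξξ = exp(-2τ)u_ξξ.
Substituting into the PDE and dividing by exp(-2τ): u_τ - 2u = (1/2)u_ξξ - 2u.
The lower-order terms cancel, leaving the standard heat equation u_τ = (1/2)u_ξξ.
Initial data for u: u(ξ,0) = T(ξ,0) = sin(ξ) - 2sin(2ξ) - sin(3ξ). The boundary conditions carry over: u(0,τ) = u(π,τ) = 0.
Solve for u:
  Using separation of variables u = X(ξ)G(τ):
  Eigenfunctions: sin(nξ), n = 1, 2, 3, ...
  General solution: u(ξ, τ) = Σ c_n sin(nξ) exp(-n² τ/2)
  Matching u(ξ,0) = sin(ξ) - 2sin(2ξ) - sin(3ξ) term by term: c_1=1, c_2=-2, c_3=-1.
Hence u(ξ,τ) = -2exp(-2τ)sin(2ξ) + exp(-τ/2)sin(ξ) - exp(-9τ/2)sin(3ξ).
Transform back: T(ξ,τ) = exp(-2τ)u(ξ,τ).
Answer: T(ξ, τ) = -2exp(-4τ)sin(2ξ) + exp(-5τ/2)sin(ξ) - exp(-13τ/2)sin(3ξ)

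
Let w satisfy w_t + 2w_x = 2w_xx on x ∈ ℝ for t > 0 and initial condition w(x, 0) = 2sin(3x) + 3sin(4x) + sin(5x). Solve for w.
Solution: Change to a moving frame: let η = x - 2t, σ = t and write w(x,t) = u(η,σ).
By the chain rule w_t = u_σ - 2u_η, w_x = u_η, w_xx = u_ηη.
Then w_t + 2w_x = u_σ: the advection term cancels and the PDE becomes the heat equation u_σ = 2u_ηη on η ∈ ℝ.
Initial data: u(η,0) = w(η,0) = 2sin(3η) + 3sin(4η) + sin(5η).
On η ∈ ℝ each mode satisfies (sin(nη))″ = -n² sin(nη), so exp(-2n²σ) sin(nη) solves the heat equation; by superposition u(η,σ) = Σ c_n exp(-2n²σ) sin(nη).
Reading off the coefficients: c_3=2, c_4=3, c_5=1, so u(η,σ) = 2exp(-18σ)sin(3η) + 3exp(-32σ)sin(4η) + exp(-50σ)sin(5η).
Substituting back η = x - 2t, σ = t: w(x,t) = u(x - 2t, t).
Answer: w(x, t) = -2exp(-18t)sin(6t - 3x) - 3exp(-32t)sin(8t - 4x) - exp(-50t)sin(10t - 5x)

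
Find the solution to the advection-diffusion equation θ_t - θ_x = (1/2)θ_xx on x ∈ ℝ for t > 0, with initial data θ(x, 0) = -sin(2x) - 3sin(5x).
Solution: Change to a moving frame: let η = x + t, σ = t and write θ(x,t) = u(η,σ).
By the chain rule θ_t = u_σ + u_η, θ_x = u_η, θ_xx = u_ηη.
Then θ_t - θ_x = u_σ: the advection term cancels and the PDE becomes the heat equation u_σ = (1/2)u_ηη on η ∈ ℝ.
Initial data: u(η,0) = θ(η,0) = -sin(2η) - 3sin(5η).
On η ∈ ℝ each mode satisfies (sin(nη))″ = -n² sin(nη), so exp(-n²σ/2) sin(nη) solves the heat equation; by superposition u(η,σ) = Σ c_n exp(-n²σ/2) sin(nη).
Reading off the coefficients: c_2=-1, c_5=-3, so u(η,σ) = -exp(-2σ)sin(2η) - 3exp(-25σ/2)sin(5η).
Substituting back η = x + t, σ = t: θ(x,t) = u(x + t, t).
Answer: θ(x, t) = -exp(-2t)sin(2t + 2x) - 3exp(-25t/2)sin(5t + 5x)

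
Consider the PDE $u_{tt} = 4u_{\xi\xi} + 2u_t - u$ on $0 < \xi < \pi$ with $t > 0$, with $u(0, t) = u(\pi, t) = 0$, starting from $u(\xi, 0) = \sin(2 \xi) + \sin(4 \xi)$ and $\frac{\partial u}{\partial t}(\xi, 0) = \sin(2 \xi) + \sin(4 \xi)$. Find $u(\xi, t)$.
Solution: Substitute $u = e^{t}w$, i.e. $w = e^{-t}u$.
By the product rule, $u_t = e^{t}(w_t + w)$, $u_{tt} = e^{t}(w_{tt} + 2w_t + w)$, $u_{\xi\xi} = e^{t}w_{\xi\xi}$.
Substituting into the PDE and dividing by $e^{t}$: $w_{tt} + 2w_t + w = 4w_{\xi\xi} + 2(w_t + w) - w$.
The lower-order terms cancel, leaving the standard wave equation $w_{tt} = 4w_{\xi\xi}$.
Initial data for $w$: $w(\xi,0) = u(\xi,0) = \sin(2 \xi) + \sin(4 \xi)$; $w_t(\xi,0) = u_t(\xi,0) - u(\xi,0) = 0$. The boundary conditions carry over: $w(0,t) = w(\pi,t) = 0$.
Solve for $w$:
  Using separation of variables $w = X(\xi)T(t)$:
  Eigenfunctions: $\sin(n\xi)$, $n = 1, 2, 3, \ldots$
  General solution: $w(\xi, t) = \sum [A_n \cos(2n t) + B_n \sin(2n t)] \sin(n\xi)$
  From $w(\xi,0) = \sin(2 \xi) + \sin(4 \xi)$: $A_2=1, A_4=1$. From $w_t(\xi,0) = 0$: all $B_n = 0$.
Hence $w(\xi,t) = \sin(2 \xi) \cos(4 t) + \sin(4 \xi) \cos(8 t)$.
Transform back: $u(\xi,t) = e^{t}w(\xi,t)$.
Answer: $u(\xi, t) = e^{t} \sin(2 \xi) \cos(4 t) + e^{t} \sin(4 \xi) \cos(8 t)$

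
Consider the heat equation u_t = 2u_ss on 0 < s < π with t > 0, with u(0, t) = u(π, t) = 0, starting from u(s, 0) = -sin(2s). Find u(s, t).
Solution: Separating variables: u = Σ c_n exp(-2n²t) sin(ns). From u(s,0) = -sin(2s): c_2=-1.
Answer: u(s, t) = -exp(-8t)sin(2s)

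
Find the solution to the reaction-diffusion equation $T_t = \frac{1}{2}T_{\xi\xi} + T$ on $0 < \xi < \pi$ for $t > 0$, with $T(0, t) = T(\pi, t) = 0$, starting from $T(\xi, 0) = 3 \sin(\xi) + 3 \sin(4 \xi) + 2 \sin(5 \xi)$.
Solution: Substitute $T = e^{t}u$.
Then $T_t = e^{t}(u_t + u)$, $T_{\xi\xi} = e^{t}u_{\xi\xi}$; substituting and dividing by $e^{t}$, the lower-order terms cancel: $u_t = \frac{1}{2}u_{\xi\xi}$ (standard heat equation).
Data for $u$: $u(\xi,0) = T(\xi,0) = 3 \sin(\xi) + 3 \sin(4 \xi) + 2 \sin(5 \xi)$. The boundary conditions carry over: $u(0,t) = u(\pi,t) = 0$.
Separating variables: $u = \sum c_n e^{-n^2t/2} \sin(n\xi)$. From $u(\xi,0) = 3 \sin(\xi) + 3 \sin(4 \xi) + 2 \sin(5 \xi)$: $c_1=3, c_4=3, c_5=2$.
So $u(\xi,t) = 3 e^{-8 t} \sin(4 \xi) + 3 e^{-t/2} \sin(\xi) + 2 e^{-25 t/2} \sin(5 \xi)$, and $T(\xi,t) = e^{t}u(\xi,t)$.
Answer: $T(\xi, t) = 3 e^{t/2} \sin(\xi) + 3 e^{-7 t} \sin(4 \xi) + 2 e^{-23 t/2} \sin(5 \xi)$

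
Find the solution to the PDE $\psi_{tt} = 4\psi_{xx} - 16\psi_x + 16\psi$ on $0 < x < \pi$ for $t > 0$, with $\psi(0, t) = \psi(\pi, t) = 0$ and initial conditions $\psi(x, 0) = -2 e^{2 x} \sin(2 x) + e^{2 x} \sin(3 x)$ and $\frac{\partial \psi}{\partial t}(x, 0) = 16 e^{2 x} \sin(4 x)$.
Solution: Substitute $\psi = e^{2x}u$.
Then $\psi_x = e^{2x}(u_x + 2u)$, $\psi_{xx} = e^{2x}(u_{xx} + 4u_x + 4u)$, $\psi_{tt} = e^{2x}u_{tt}$; substituting and dividing by $e^{2x}$, the lower-order terms cancel: $u_{tt} = 4u_{xx}$ (standard wave equation).
Data for $u$: $u(x,0) = e^{-2x}\psi(x,0) = -2 \sin(2 x) + \sin(3 x)$; $u_t(x,0) = e^{-2x}\psi_t(x,0) = 16 \sin(4 x)$. The boundary conditions carry over: $u(0,t) = u(\pi,t) = 0$.
Separating variables: $u = \sum [A_n \cos(\omega_n t) + B_n \sin(\omega_n t)] \sin(nx)$, $\omega_n = 2n$. From ICs ($B_n$ = velocity coefficient / $\omega_n$): $A_2=-2, A_3=1, B_4=2$.
So $u(x,t) = 2 \sin(8 t) \sin(4 x) - 2 \sin(2 x) \cos(4 t) + \sin(3 x) \cos(6 t)$, and $\psi(x,t) = e^{2x}u(x,t)$.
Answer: $\psi(x, t) = 2 e^{2 x} \sin(8 t) \sin(4 x) - 2 e^{2 x} \sin(2 x) \cos(4 t) + e^{2 x} \sin(3 x) \cos(6 t)$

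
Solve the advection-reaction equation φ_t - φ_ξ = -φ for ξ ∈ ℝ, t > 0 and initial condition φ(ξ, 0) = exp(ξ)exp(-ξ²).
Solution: Substitute φ = exp(ξ)u.
Then φ_ξ = exp(ξ)(u_ξ + u), φ_t = exp(ξ)u_t; substituting and dividing by exp(ξ), the lower-order terms cancel: u_t - u_ξ = 0 (standard advection equation).
Data for u: u(ξ,0) = exp(-ξ)φ(ξ,0) = exp(-ξ²).
By characteristics (dξ/dt = -1), u(ξ,t) = f(ξ + t) with f = u(·, 0).
So u(ξ,t) = exp(-(t + ξ)²), and φ(ξ,t) = exp(ξ)u(ξ,t).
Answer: φ(ξ, t) = exp(ξ)exp(-(t + ξ)²)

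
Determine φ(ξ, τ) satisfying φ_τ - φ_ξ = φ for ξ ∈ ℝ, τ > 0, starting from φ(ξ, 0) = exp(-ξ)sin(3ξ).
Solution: Substitute φ = exp(-ξ)u, i.e. u = exp(ξ)φ.
By the product rule, φ_ξ = exp(-ξ)(u_ξ - u), φ_τ = exp(-ξ)u_τ.
Substituting into the PDE and dividing by exp(-ξ): u_τ - (u_ξ - u) = u.
The lower-order terms cancel, leaving the standard advection equation u_τ - u_ξ = 0.
Initial data for u: u(ξ,0) = exp(ξ)φ(ξ,0) = sin(3ξ).
Solve for u:
  By method of characteristics (waves move left with speed 1):
  Along characteristics ξ + τ = const, u is constant, so u(ξ,τ) = f(ξ + τ) with f = u(·, 0).
Hence u(ξ,τ) = sin(3ξ + 3τ).
Transform back: φ(ξ,τ) = exp(-ξ)u(ξ,τ).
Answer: φ(ξ, τ) = exp(-ξ)sin(3ξ + 3τ)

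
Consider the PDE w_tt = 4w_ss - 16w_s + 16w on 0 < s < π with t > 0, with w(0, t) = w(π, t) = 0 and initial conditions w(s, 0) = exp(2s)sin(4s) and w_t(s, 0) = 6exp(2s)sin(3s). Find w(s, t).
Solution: Substitute w = exp(2s)u, i.e. u = exp(-2s)w.
By the product rule, w_s = exp(2s)(u_s + 2u), w_ss = exp(2s)(u_ss + 4u_s + 4u), w_tt = exp(2s)u_tt.
Substituting into the PDE and dividing by exp(2s): u_tt = 4(u_ss + 4u_s + 4u) - 16(u_s + 2u) + 16u.
The lower-order terms cancel, leaving the standard wave equation u_tt = 4u_ss.
Initial data for u: u(s,0) = exp(-2s)w(s,0) = sin(4s); u_t(s,0) = exp(-2s)w_t(s,0) = 6sin(3s). The boundary conditions carry over: u(0,t) = u(π,t) = 0.
Solve for u:
  Using separation of variables u = X(s)T(t):
  Eigenfunctions: sin(ns), n = 1, 2, 3, ...
  General solution: u(s, t) = Σ [A_n cos(2n t) + B_n sin(2n t)] sin(ns)
  From u(s,0) = sin(4s): A_4=1. From u_t(s,0) = 6sin(3s), using u_t(s,0) = Σ ω_n B_n sin(ns) with ω_n = 2n: B_3 = 6/6 = 1.
Hence u(s,t) = sin(3s)sin(6t) + sin(4s)cos(8t).
Transform back: w(s,t) = exp(2s)u(s,t).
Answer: w(s, t) = exp(2s)sin(3s)sin(6t) + exp(2s)sin(4s)cos(8t)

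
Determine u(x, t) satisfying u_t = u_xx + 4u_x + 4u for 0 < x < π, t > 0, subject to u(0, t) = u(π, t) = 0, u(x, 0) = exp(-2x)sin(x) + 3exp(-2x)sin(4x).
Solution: Substitute u = exp(-2x)w.
Then u_x = exp(-2x)(w_x - 2w), u_xx = exp(-2x)(w_xx - 4w_x + 4w), u_t = exp(-2x)w_t; substituting and dividing by exp(-2x), the lower-order terms cancel: w_t = w_xx (standard heat equation).
Data for w: w(x,0) = exp(2x)u(x,0) = sin(x) + 3sin(4x). The boundary conditions carry over: w(0,t) = w(π,t) = 0.
Separating variables: w = Σ c_n exp(-n²t) sin(nx). From w(x,0) = sin(x) + 3sin(4x): c_1=1, c_4=3.
So w(x,t) = exp(-t)sin(x) + 3exp(-16t)sin(4x), and u(x,t) = exp(-2x)w(x,t).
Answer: u(x, t) = exp(-t)exp(-2x)sin(x) + 3exp(-16t)exp(-2x)sin(4x)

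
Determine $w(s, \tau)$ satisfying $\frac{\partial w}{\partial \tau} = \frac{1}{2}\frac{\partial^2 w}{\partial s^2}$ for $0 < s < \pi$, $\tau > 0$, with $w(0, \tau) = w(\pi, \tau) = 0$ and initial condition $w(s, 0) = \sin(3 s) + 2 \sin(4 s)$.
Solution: Using separation of variables $w = X(s)T(\tau)$:
Eigenfunctions: $\sin(ns)$, $n = 1, 2, 3, \ldots$
General solution: $w(s, \tau) = \sum c_n \sin(ns) e^{-n^2 \tau/2}$
Matching $w(s,0) = \sin(3 s) + 2 \sin(4 s)$ term by term: $c_3=1, c_4=2$.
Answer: $w(s, \tau) = 2 e^{-8 \tau} \sin(4 s) + e^{-9 \tau/2} \sin(3 s)$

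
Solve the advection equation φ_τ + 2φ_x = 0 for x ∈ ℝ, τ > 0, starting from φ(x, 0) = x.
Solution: By method of characteristics (waves move right with speed 2):
Along characteristics x - 2τ = const, φ is constant, so φ(x,τ) = f(x - 2τ) with f = φ(·, 0).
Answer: φ(x, τ) = x - 2τ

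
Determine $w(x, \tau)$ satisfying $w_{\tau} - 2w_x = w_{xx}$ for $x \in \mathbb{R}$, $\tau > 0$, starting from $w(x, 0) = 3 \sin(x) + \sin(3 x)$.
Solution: Moving frame: $\eta = x + 2\tau$, $\sigma = \tau$, $w = u(\eta,\sigma)$, so $w_{\tau} = u_{\sigma} + 2u_{\eta}$ and $w_{xx} = u_{\eta\eta}$.
Hence $w_{\tau} - 2w_x = u_{\sigma}$ and the PDE becomes the heat equation $u_{\sigma} = u_{\eta\eta}$ on $\eta \in \mathbb{R}$.
Initial data: $u(\eta,0) = w(\eta,0) = 3 \sin(\eta) + \sin(3 \eta)$. Each mode $\sin(n\eta)$ decays as $e^{-n^2\sigma}$ on $\mathbb{R}$, so $u(\eta,\sigma) = \sum c_n e^{-n^2\sigma} \sin(n\eta)$ with $c_1=3, c_3=1$: $u(\eta,\sigma) = 3 e^{-\sigma} \sin(\eta) + e^{-9 \sigma} \sin(3 \eta)$.
Substituting back: $w(x,\tau) = u(x + 2\tau, \tau)$.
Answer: $w(x, \tau) = 3 e^{-\tau} \sin(2 \tau + x) + e^{-9 \tau} \sin(6 \tau + 3 x)$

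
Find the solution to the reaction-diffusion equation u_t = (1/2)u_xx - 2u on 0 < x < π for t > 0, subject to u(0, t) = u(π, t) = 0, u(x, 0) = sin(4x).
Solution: Substitute u = exp(-2t)w, i.e. w = exp(2t)u.
By the product rule, u_t = exp(-2t)(w_t - 2w), u_xx = exp(-2t)w_xx.
Substituting into the PDE and dividing by exp(-2t): w_t - 2w = (1/2)w_xx - 2w.
The lower-order terms cancel, leaving the standard heat equation w_t = (1/2)w_xx.
Initial data for w: w(x,0) = u(x,0) = sin(4x). The boundary conditions carry over: w(0,t) = w(π,t) = 0.
Solve for w:
  Using separation of variables w = X(x)T(t):
  Eigenfunctions: sin(nx), n = 1, 2, 3, ...
  General solution: w(x, t) = Σ c_n sin(nx) exp(-n² t/2)
  Matching w(x,0) = sin(4x) term by term: c_4=1.
Hence w(x,t) = exp(-8t)sin(4x).
Transform back: u(x,t) = exp(-2t)w(x,t).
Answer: u(x, t) = exp(-10t)sin(4x)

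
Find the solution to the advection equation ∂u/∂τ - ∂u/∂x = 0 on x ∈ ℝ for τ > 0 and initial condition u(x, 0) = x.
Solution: By characteristics (dx/dτ = -1), u(x,τ) = f(x + τ) with f = u(·, 0).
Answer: u(x, τ) = x + τ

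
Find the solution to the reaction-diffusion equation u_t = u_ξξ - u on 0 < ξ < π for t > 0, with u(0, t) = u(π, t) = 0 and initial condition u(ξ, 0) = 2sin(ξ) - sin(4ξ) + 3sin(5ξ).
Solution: Substitute u = exp(-t)w.
Then u_t = exp(-t)(w_t - w), u_ξξ = exp(-t)w_ξξ; substituting and dividing by exp(-t), the lower-order terms cancel: w_t = w_ξξ (standard heat equation).
Data for w: w(ξ,0) = u(ξ,0) = 2sin(ξ) - sin(4ξ) + 3sin(5ξ). The boundary conditions carry over: w(0,t) = w(π,t) = 0.
Separating variables: w = Σ c_n exp(-n²t) sin(nξ). From w(ξ,0) = 2sin(ξ) - sin(4ξ) + 3sin(5ξ): c_1=2, c_4=-1, c_5=3.
So w(ξ,t) = 2exp(-t)sin(ξ) - exp(-16t)sin(4ξ) + 3exp(-25t)sin(5ξ), and u(ξ,t) = exp(-t)w(ξ,t).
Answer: u(ξ, t) = 2exp(-2t)sin(ξ) - exp(-17t)sin(4ξ) + 3exp(-26t)sin(5ξ)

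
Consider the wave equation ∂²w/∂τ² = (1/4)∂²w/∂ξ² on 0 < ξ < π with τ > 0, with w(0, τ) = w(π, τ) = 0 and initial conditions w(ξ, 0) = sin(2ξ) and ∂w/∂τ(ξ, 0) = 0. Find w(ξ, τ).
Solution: Separating variables: w = Σ [A_n cos(ω_n τ) + B_n sin(ω_n τ)] sin(nξ), ω_n = n/2. From ICs: A_2=1.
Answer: w(ξ, τ) = sin(2ξ)cos(τ)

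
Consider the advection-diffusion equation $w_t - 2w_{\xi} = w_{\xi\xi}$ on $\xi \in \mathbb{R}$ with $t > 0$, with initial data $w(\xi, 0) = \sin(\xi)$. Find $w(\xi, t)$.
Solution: Moving frame: $\eta = \xi + 2t$, $\sigma = t$, $w = u(\eta,\sigma)$, so $w_t = u_{\sigma} + 2u_{\eta}$ and $w_{\xi\xi} = u_{\eta\eta}$.
Hence $w_t - 2w_{\xi} = u_{\sigma}$ and the PDE becomes the heat equation $u_{\sigma} = u_{\eta\eta}$ on $\eta \in \mathbb{R}$.
Initial data: $u(\eta,0) = w(\eta,0) = \sin(\eta)$. Each mode $\sin(n\eta)$ decays as $e^{-n^2\sigma}$ on $\mathbb{R}$, so $u(\eta,\sigma) = \sum c_n e^{-n^2\sigma} \sin(n\eta)$ with $c_1=1$: $u(\eta,\sigma) = e^{-\sigma} \sin(\eta)$.
Substituting back: $w(\xi,t) = u(\xi + 2t, t)$.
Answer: $w(\xi, t) = e^{-t} \sin(\xi + 2 t)$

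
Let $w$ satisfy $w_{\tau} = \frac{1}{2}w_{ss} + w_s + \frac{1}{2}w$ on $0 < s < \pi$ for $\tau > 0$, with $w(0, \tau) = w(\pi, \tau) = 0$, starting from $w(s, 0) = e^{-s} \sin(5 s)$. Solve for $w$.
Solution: Substitute $w = e^{-s}u$, i.e. $u = e^{s}w$.
By the product rule, $w_s = e^{-s}(u_s - u)$, $w_{ss} = e^{-s}(u_{ss} - 2u_s + u)$, $w_{\tau} = e^{-s}u_{\tau}$.
Substituting into the PDE and dividing by $e^{-s}$: $u_{\tau} = \frac{1}{2}(u_{ss} - 2u_s + u) + (u_s - u) + \frac{1}{2}u$.
The lower-order terms cancel, leaving the standard heat equation $u_{\tau} = \frac{1}{2}u_{ss}$.
Initial data for $u$: $u(s,0) = e^{s}w(s,0) = \sin(5 s)$. The boundary conditions carry over: $u(0,\tau) = u(\pi,\tau) = 0$.
Solve for $u$:
  Using separation of variables $u = X(s)T(\tau)$:
  Eigenfunctions: $\sin(ns)$, $n = 1, 2, 3, \ldots$
  General solution: $u(s, \tau) = \sum c_n \sin(ns) e^{-n^2 \tau/2}$
  Matching $u(s,0) = \sin(5 s)$ term by term: $c_5=1$.
Hence $u(s,\tau) = e^{-25 \tau/2} \sin(5 s)$.
Transform back: $w(s,\tau) = e^{-s}u(s,\tau)$.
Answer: $w(s, \tau) = e^{-25 \tau/2} e^{-s} \sin(5 s)$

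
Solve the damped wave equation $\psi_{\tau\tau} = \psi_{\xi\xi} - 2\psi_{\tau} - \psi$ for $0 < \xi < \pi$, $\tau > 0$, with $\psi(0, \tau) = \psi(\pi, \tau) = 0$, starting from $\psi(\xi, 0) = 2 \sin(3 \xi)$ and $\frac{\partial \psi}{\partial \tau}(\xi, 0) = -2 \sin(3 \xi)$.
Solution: Substitute $\psi = e^{-\tau}u$, i.e. $u = e^{\tau}\psi$.
By the product rule, $\psi_{\tau} = e^{-\tau}(u_{\tau} - u)$, $\psi_{\tau\tau} = e^{-\tau}(u_{\tau\tau} - 2u_{\tau} + u)$, $\psi_{\xi\xi} = e^{-\tau}u_{\xi\xi}$.
Substituting into the PDE and dividing by $e^{-\tau}$: $u_{\tau\tau} - 2u_{\tau} + u = u_{\xi\xi} - 2(u_{\tau} - u) - u$.
The lower-order terms cancel, leaving the standard wave equation $u_{\tau\tau} = u_{\xi\xi}$.
Initial data for $u$: $u(\xi,0) = \psi(\xi,0) = 2 \sin(3 \xi)$; $u_{\tau}(\xi,0) = \psi_{\tau}(\xi,0) + \psi(\xi,0) = 0$. The boundary conditions carry over: $u(0,\tau) = u(\pi,\tau) = 0$.
Solve for $u$:
  Using separation of variables $u = X(\xi)T(\tau)$:
  Eigenfunctions: $\sin(n\xi)$, $n = 1, 2, 3, \ldots$
  General solution: $u(\xi, \tau) = \sum [A_n \cos(n \tau) + B_n \sin(n \tau)] \sin(n\xi)$
  From $u(\xi,0) = 2 \sin(3 \xi)$: $A_3=2$. From $u_{\tau}(\xi,0) = 0$: all $B_n = 0$.
Hence $u(\xi,\tau) = 2 \sin(3 \xi) \cos(3 \tau)$.
Transform back: $\psi(\xi,\tau) = e^{-\tau}u(\xi,\tau)$.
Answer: $\psi(\xi, \tau) = 2 e^{-\tau} \sin(3 \xi) \cos(3 \tau)$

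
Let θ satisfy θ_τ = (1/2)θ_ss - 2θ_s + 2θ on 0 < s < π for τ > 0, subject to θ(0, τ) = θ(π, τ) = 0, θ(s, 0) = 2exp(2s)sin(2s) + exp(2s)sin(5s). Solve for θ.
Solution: Substitute θ = exp(2s)u, i.e. u = exp(-2s)θ.
By the product rule, θ_s = exp(2s)(u_s + 2u), θ_ss = exp(2s)(u_ss + 4u_s + 4u), θ_τ = exp(2s)u_τ.
Substituting into the PDE and dividing by exp(2s): u_τ = (1/2)(u_ss + 4u_s + 4u) - 2(u_s + 2u) + 2u.
The lower-order terms cancel, leaving the standard heat equation u_τ = (1/2)u_ss.
Initial data for u: u(s,0) = exp(-2s)θ(s,0) = 2sin(2s) + sin(5s). The boundary conditions carry over: u(0,τ) = u(π,τ) = 0.
Solve for u:
  Using separation of variables u = X(s)G(τ):
  Eigenfunctions: sin(ns), n = 1, 2, 3, ...
  General solution: u(s, τ) = Σ c_n sin(ns) exp(-n² τ/2)
  Matching u(s,0) = 2sin(2s) + sin(5s) term by term: c_2=2, c_5=1.
Hence u(s,τ) = 2exp(-2τ)sin(2s) + exp(-25τ/2)sin(5s).
Transform back: θ(s,τ) = exp(2s)u(s,τ).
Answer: θ(s, τ) = 2exp(2s)exp(-2τ)sin(2s) + exp(2s)exp(-25τ/2)sin(5s)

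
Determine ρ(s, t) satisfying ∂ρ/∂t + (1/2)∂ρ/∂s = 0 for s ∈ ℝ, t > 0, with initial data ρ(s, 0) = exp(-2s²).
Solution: By characteristics (ds/dt = 1/2), ρ(s,t) = f(s - (1/2)t) with f = ρ(·, 0).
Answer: ρ(s, t) = exp(-2(s - t/2)²)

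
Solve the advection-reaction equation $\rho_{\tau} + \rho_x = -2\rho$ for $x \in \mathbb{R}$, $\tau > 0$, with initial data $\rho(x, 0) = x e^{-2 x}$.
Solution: Substitute $\rho = e^{-2x}u$, i.e. $u = e^{2x}\rho$.
By the product rule, $\rho_x = e^{-2x}(u_x - 2u)$, $\rho_{\tau} = e^{-2x}u_{\tau}$.
Substituting into the PDE and dividing by $e^{-2x}$: $u_{\tau} + (u_x - 2u) = -2u$.
The lower-order terms cancel, leaving the standard advection equation $u_{\tau} + u_x = 0$.
Initial data for $u$: $u(x,0) = e^{2x}\rho(x,0) = x$.
Solve for $u$:
  By method of characteristics (waves move right with speed 1):
  Along characteristics $x - \tau =$ const, $u$ is constant, so $u(x,\tau) = f(x - \tau)$ with $f = u( \cdot , 0)$.
Hence $u(x,\tau) = x - \tau$.
Transform back: $\rho(x,\tau) = e^{-2x}u(x,\tau)$.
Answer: $\rho(x, \tau) = - \tau e^{-2 x} + x e^{-2 x}$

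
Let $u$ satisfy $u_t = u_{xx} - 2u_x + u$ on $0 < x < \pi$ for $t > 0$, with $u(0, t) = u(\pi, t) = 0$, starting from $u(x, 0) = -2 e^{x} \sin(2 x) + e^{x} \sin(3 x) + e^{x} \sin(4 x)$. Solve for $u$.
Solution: Substitute $u = e^{x}w$.
Then $u_x = e^{x}(w_x + w)$, $u_{xx} = e^{x}(w_{xx} + 2w_x + w)$, $u_t = e^{x}w_t$; substituting and dividing by $e^{x}$, the lower-order terms cancel: $w_t = w_{xx}$ (standard heat equation).
Data for $w$: $w(x,0) = e^{-x}u(x,0) = -2 \sin(2 x) + \sin(3 x) + \sin(4 x)$. The boundary conditions carry over: $w(0,t) = w(\pi,t) = 0$.
Separating variables: $w = \sum c_n e^{-n^2t} \sin(nx)$. From $w(x,0) = -2 \sin(2 x) + \sin(3 x) + \sin(4 x)$: $c_2=-2, c_3=1, c_4=1$.
So $w(x,t) = -2 e^{-4 t} \sin(2 x) + e^{-9 t} \sin(3 x) + e^{-16 t} \sin(4 x)$, and $u(x,t) = e^{x}w(x,t)$.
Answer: $u(x, t) = -2 e^{-4 t} e^{x} \sin(2 x) + e^{-9 t} e^{x} \sin(3 x) + e^{-16 t} e^{x} \sin(4 x)$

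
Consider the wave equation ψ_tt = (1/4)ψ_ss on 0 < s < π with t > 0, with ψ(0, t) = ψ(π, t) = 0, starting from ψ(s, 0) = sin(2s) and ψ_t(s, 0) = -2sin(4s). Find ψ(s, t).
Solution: Using separation of variables ψ = X(s)T(t):
Eigenfunctions: sin(ns), n = 1, 2, 3, ...
General solution: ψ(s, t) = Σ [A_n cos(n t/2) + B_n sin(n t/2)] sin(ns)
From ψ(s,0) = sin(2s): A_2=1. From ψ_t(s,0) = -2sin(4s), using ψ_t(s,0) = Σ ω_n B_n sin(ns) with ω_n = n/2: B_4 = (-2)/2 = -1.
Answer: ψ(s, t) = sin(2s)cos(t) - sin(4s)sin(2t)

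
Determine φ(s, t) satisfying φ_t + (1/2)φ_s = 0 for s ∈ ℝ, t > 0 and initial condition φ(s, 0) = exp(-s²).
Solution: By method of characteristics (waves move right with speed 1/2):
Along characteristics s - (1/2)t = const, φ is constant, so φ(s,t) = f(s - (1/2)t) with f = φ(·, 0).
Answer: φ(s, t) = exp(-(s - t/2)²)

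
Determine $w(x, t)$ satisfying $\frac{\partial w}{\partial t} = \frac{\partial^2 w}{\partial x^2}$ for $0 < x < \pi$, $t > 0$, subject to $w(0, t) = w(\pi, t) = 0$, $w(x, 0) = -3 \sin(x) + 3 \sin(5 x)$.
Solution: Separating variables: $w = \sum c_n e^{-n^2t} \sin(nx)$. From $w(x,0) = -3 \sin(x) + 3 \sin(5 x)$: $c_1=-3, c_5=3$.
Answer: $w(x, t) = -3 e^{-t} \sin(x) + 3 e^{-25 t} \sin(5 x)$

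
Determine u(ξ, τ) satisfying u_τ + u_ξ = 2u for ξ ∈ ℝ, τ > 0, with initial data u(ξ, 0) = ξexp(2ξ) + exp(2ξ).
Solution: Substitute u = exp(2ξ)w.
Then u_ξ = exp(2ξ)(w_ξ + 2w), u_τ = exp(2ξ)w_τ; substituting and dividing by exp(2ξ), the lower-order terms cancel: w_τ + w_ξ = 0 (standard advection equation).
Data for w: w(ξ,0) = exp(-2ξ)u(ξ,0) = ξ + 1.
By characteristics (dξ/dτ = 1), w(ξ,τ) = f(ξ - τ) with f = w(·, 0).
So w(ξ,τ) = ξ - τ + 1, and u(ξ,τ) = exp(2ξ)w(ξ,τ).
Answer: u(ξ, τ) = ξexp(2ξ) - τexp(2ξ) + exp(2ξ)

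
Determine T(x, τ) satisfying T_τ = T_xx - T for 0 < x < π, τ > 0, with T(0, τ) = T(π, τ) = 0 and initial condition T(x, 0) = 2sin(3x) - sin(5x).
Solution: Substitute T = exp(-τ)u, i.e. u = exp(τ)T.
By the product rule, T_τ = exp(-τ)(u_τ - u), T_xx = exp(-τ)u_xx.
Substituting into the PDE and dividing by exp(-τ): u_τ - u = u_xx - u.
The lower-order terms cancel, leaving the standard heat equation u_τ = u_xx.
Initial data for u: u(x,0) = T(x,0) = 2sin(3x) - sin(5x). The boundary conditions carry over: u(0,τ) = u(π,τ) = 0.
Solve for u:
  Using separation of variables u = X(x)G(τ):
  Eigenfunctions: sin(nx), n = 1, 2, 3, ...
  General solution: u(x, τ) = Σ c_n sin(nx) exp(-n² τ)
  Matching u(x,0) = 2sin(3x) - sin(5x) term by term: c_3=2, c_5=-1.
Hence u(x,τ) = 2exp(-9τ)sin(3x) - exp(-25τ)sin(5x).
Transform back: T(x,τ) = exp(-τ)u(x,τ).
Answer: T(x, τ) = 2exp(-10τ)sin(3x) - exp(-26τ)sin(5x)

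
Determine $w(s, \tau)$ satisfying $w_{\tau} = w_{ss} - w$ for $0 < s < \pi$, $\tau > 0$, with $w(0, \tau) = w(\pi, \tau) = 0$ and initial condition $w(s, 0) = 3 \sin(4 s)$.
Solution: Substitute $w = e^{-\tau}u$.
Then $w_{\tau} = e^{-\tau}(u_{\tau} - u)$, $w_{ss} = e^{-\tau}u_{ss}$; substituting and dividing by $e^{-\tau}$, the lower-order terms cancel: $u_{\tau} = u_{ss}$ (standard heat equation).
Data for $u$: $u(s,0) = w(s,0) = 3 \sin(4 s)$. The boundary conditions carry over: $u(0,\tau) = u(\pi,\tau) = 0$.
Separating variables: $u = \sum c_n e^{-n^2\tau} \sin(ns)$. From $u(s,0) = 3 \sin(4 s)$: $c_4=3$.
So $u(s,\tau) = 3 e^{-16 \tau} \sin(4 s)$, and $w(s,\tau) = e^{-\tau}u(s,\tau)$.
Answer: $w(s, \tau) = 3 e^{-17 \tau} \sin(4 s)$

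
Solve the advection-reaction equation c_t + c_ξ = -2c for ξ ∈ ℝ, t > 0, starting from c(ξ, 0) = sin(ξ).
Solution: Substitute c = exp(-2t)u, i.e. u = exp(2t)c.
By the product rule, c_t = exp(-2t)(u_t - 2u), c_ξ = exp(-2t)u_ξ.
Substituting into the PDE and dividing by exp(-2t): u_t - 2u + u_ξ = -2u.
The lower-order terms cancel, leaving the standard advection equation u_t + u_ξ = 0.
Initial data for u: u(ξ,0) = c(ξ,0) = sin(ξ).
Solve for u:
  By method of characteristics (waves move right with speed 1):
  Along characteristics ξ - t = const, u is constant, so u(ξ,t) = f(ξ - t) with f = u(·, 0).
Hence u(ξ,t) = -sin(t - ξ).
Transform back: c(ξ,t) = exp(-2t)u(ξ,t).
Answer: c(ξ, t) = -exp(-2t)sin(t - ξ)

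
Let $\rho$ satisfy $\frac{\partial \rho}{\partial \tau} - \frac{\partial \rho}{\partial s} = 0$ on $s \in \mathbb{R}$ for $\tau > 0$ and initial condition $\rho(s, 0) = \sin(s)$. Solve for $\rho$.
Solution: By characteristics ($ds/d\tau = -1$), $\rho(s,\tau) = f(s + \tau)$ with $f = \rho( \cdot , 0)$.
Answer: $\rho(s, \tau) = \sin(\tau + s)$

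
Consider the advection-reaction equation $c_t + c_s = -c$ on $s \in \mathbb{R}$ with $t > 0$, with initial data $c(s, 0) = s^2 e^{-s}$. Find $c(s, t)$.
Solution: Substitute $c = e^{-s}u$.
Then $c_s = e^{-s}(u_s - u)$, $c_t = e^{-s}u_t$; substituting and dividing by $e^{-s}$, the lower-order terms cancel: $u_t + u_s = 0$ (standard advection equation).
Data for $u$: $u(s,0) = e^{s}c(s,0) = s^2$.
By characteristics ($ds/dt = 1$), $u(s,t) = f(s - t)$ with $f = u( \cdot , 0)$.
So $u(s,t) = s^2 - 2 s t + t^2$, and $c(s,t) = e^{-s}u(s,t)$.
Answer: $c(s, t) = s^2 e^{-s} - 2 s t e^{-s} + t^2 e^{-s}$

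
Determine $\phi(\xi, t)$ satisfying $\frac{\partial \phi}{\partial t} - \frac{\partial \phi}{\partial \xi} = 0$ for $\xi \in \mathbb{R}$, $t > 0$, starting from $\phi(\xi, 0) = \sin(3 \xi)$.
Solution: By characteristics ($d\xi/dt = -1$), $\phi(\xi,t) = f(\xi + t)$ with $f = \phi( \cdot , 0)$.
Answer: $\phi(\xi, t) = \sin(3 \xi + 3 t)$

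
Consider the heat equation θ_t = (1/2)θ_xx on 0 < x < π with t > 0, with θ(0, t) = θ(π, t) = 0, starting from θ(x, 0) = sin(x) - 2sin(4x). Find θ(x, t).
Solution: Using separation of variables θ = X(x)G(t):
Eigenfunctions: sin(nx), n = 1, 2, 3, ...
General solution: θ(x, t) = Σ c_n sin(nx) exp(-n² t/2)
Matching θ(x,0) = sin(x) - 2sin(4x) term by term: c_1=1, c_4=-2.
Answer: θ(x, t) = -2exp(-8t)sin(4x) + exp(-t/2)sin(x)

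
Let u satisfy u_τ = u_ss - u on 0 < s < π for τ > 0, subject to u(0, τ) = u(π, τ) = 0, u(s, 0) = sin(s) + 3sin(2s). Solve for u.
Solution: Substitute u = exp(-τ)w, i.e. w = exp(τ)u.
By the product rule, u_τ = exp(-τ)(w_τ - w), u_ss = exp(-τ)w_ss.
Substituting into the PDE and dividing by exp(-τ): w_τ - w = w_ss - w.
The lower-order terms cancel, leaving the standard heat equation w_τ = w_ss.
Initial data for w: w(s,0) = u(s,0) = sin(s) + 3sin(2s). The boundary conditions carry over: w(0,τ) = w(π,τ) = 0.
Solve for w:
  Using separation of variables w = X(s)T(τ):
  Eigenfunctions: sin(ns), n = 1, 2, 3, ...
  General solution: w(s, τ) = Σ c_n sin(ns) exp(-n² τ)
  Matching w(s,0) = sin(s) + 3sin(2s) term by term: c_1=1, c_2=3.
Hence w(s,τ) = exp(-τ)sin(s) + 3exp(-4τ)sin(2s).
Transform back: u(s,τ) = exp(-τ)w(s,τ).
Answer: u(s, τ) = exp(-2τ)sin(s) + 3exp(-5τ)sin(2s)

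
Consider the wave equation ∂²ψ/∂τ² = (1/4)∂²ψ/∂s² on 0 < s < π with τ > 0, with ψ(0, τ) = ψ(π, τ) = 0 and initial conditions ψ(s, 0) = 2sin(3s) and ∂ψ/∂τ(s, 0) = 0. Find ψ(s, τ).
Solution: Separating variables: ψ = Σ [A_n cos(ω_n τ) + B_n sin(ω_n τ)] sin(ns), ω_n = n/2. From ICs: A_3=2.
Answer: ψ(s, τ) = 2sin(3s)cos(3τ/2)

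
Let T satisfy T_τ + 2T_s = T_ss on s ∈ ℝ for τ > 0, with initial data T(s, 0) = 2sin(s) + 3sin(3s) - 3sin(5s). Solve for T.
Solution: Moving frame: η = s - 2τ, σ = τ, T = u(η,σ), so T_τ = u_σ - 2u_η and T_ss = u_ηη.
Hence T_τ + 2T_s = u_σ and the PDE becomes the heat equation u_σ = u_ηη on η ∈ ℝ.
Initial data: u(η,0) = T(η,0) = 2sin(η) + 3sin(3η) - 3sin(5η). Each mode sin(nη) decays as exp(-n²σ) on ℝ, so u(η,σ) = Σ c_n exp(-n²σ) sin(nη) with c_1=2, c_3=3, c_5=-3: u(η,σ) = 2exp(-σ)sin(η) + 3exp(-9σ)sin(3η) - 3exp(-25σ)sin(5η).
Substituting back: T(s,τ) = u(s - 2τ, τ).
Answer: T(s, τ) = 2exp(-τ)sin(s - 2τ) + 3exp(-9τ)sin(3s - 6τ) - 3exp(-25τ)sin(5s - 10τ)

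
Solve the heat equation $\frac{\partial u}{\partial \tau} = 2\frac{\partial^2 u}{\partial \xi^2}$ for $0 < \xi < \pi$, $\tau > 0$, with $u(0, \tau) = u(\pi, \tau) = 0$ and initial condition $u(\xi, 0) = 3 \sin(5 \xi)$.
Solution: Using separation of variables $u = X(\xi)T(\tau)$:
Eigenfunctions: $\sin(n\xi)$, $n = 1, 2, 3, \ldots$
General solution: $u(\xi, \tau) = \sum c_n \sin(n\xi) e^{-2n^2 \tau}$
Matching $u(\xi,0) = 3 \sin(5 \xi)$ term by term: $c_5=3$.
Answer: $u(\xi, \tau) = 3 e^{-50 \tau} \sin(5 \xi)$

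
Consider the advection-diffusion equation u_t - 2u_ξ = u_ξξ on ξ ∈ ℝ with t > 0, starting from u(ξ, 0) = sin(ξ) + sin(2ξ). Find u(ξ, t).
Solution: Moving frame: η = ξ + 2t, σ = t, u = w(η,σ), so u_t = w_σ + 2w_η and u_ξξ = w_ηη.
Hence u_t - 2u_ξ = w_σ and the PDE becomes the heat equation w_σ = w_ηη on η ∈ ℝ.
Initial data: w(η,0) = u(η,0) = sin(η) + sin(2η). Each mode sin(nη) decays as exp(-n²σ) on ℝ, so w(η,σ) = Σ c_n exp(-n²σ) sin(nη) with c_1=1, c_2=1: w(η,σ) = exp(-σ)sin(η) + exp(-4σ)sin(2η).
Substituting back: u(ξ,t) = w(ξ + 2t, t).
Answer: u(ξ, t) = exp(-t)sin(2t + ξ) + exp(-4t)sin(4t + 2ξ)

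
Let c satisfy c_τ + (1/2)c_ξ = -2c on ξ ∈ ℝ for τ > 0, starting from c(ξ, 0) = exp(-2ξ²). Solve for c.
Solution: Substitute c = exp(-2τ)u.
Then c_τ = exp(-2τ)(u_τ - 2u), c_ξ = exp(-2τ)u_ξ; substituting and dividing by exp(-2τ), the lower-order terms cancel: u_τ + (1/2)u_ξ = 0 (standard advection equation).
Data for u: u(ξ,0) = c(ξ,0) = exp(-2ξ²).
By characteristics (dξ/dτ = 1/2), u(ξ,τ) = f(ξ - (1/2)τ) with f = u(·, 0).
So u(ξ,τ) = exp(-2(ξ - τ/2)²), and c(ξ,τ) = exp(-2τ)u(ξ,τ).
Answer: c(ξ, τ) = exp(-2τ)exp(-2(ξ - τ/2)²)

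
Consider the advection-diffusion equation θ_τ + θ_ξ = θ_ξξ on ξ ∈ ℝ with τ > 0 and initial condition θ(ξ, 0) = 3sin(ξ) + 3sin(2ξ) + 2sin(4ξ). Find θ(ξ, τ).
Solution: Moving frame: η = ξ - τ, σ = τ, θ = u(η,σ), so θ_τ = u_σ - u_η and θ_ξξ = u_ηη.
Hence θ_τ + θ_ξ = u_σ and the PDE becomes the heat equation u_σ = u_ηη on η ∈ ℝ.
Initial data: u(η,0) = θ(η,0) = 3sin(η) + 3sin(2η) + 2sin(4η). Each mode sin(nη) decays as exp(-n²σ) on ℝ, so u(η,σ) = Σ c_n exp(-n²σ) sin(nη) with c_1=3, c_2=3, c_4=2: u(η,σ) = 3exp(-σ)sin(η) + 3exp(-4σ)sin(2η) + 2exp(-16σ)sin(4η).
Substituting back: θ(ξ,τ) = u(ξ - τ, τ).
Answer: θ(ξ, τ) = 3exp(-τ)sin(ξ - τ) + 3exp(-4τ)sin(2ξ - 2τ) + 2exp(-16τ)sin(4ξ - 4τ)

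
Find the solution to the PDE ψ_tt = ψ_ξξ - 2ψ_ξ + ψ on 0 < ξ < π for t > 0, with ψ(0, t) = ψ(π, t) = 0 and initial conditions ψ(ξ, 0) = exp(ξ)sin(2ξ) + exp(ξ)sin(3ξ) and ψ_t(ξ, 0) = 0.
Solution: Substitute ψ = exp(ξ)u, i.e. u = exp(-ξ)ψ.
By the product rule, ψ_ξ = exp(ξ)(u_ξ + u), ψ_ξξ = exp(ξ)(u_ξξ + 2u_ξ + u), ψ_tt = exp(ξ)u_tt.
Substituting into the PDE and dividing by exp(ξ): u_tt = (u_ξξ + 2u_ξ + u) - 2(u_ξ + u) + u.
The lower-order terms cancel, leaving the standard wave equation u_tt = u_ξξ.
Initial data for u: u(ξ,0) = exp(-ξ)ψ(ξ,0) = sin(2ξ) + sin(3ξ); u_t(ξ,0) = exp(-ξ)ψ_t(ξ,0) = 0. The boundary conditions carry over: u(0,t) = u(π,t) = 0.
Solve for u:
  Using separation of variables u = X(ξ)T(t):
  Eigenfunctions: sin(nξ), n = 1, 2, 3, ...
  General solution: u(ξ, t) = Σ [A_n cos(n t) + B_n sin(n t)] sin(nξ)
  From u(ξ,0) = sin(2ξ) + sin(3ξ): A_2=1, A_3=1. From u_t(ξ,0) = 0: all B_n = 0.
Hence u(ξ,t) = sin(2ξ)cos(2t) + sin(3ξ)cos(3t).
Transform back: ψ(ξ,t) = exp(ξ)u(ξ,t).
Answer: ψ(ξ, t) = exp(ξ)sin(2ξ)cos(2t) + exp(ξ)sin(3ξ)cos(3t)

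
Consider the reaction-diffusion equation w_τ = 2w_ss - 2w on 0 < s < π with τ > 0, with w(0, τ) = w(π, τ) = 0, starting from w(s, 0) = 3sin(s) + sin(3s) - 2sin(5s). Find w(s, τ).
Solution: Substitute w = exp(-2τ)u, i.e. u = exp(2τ)w.
By the product rule, w_τ = exp(-2τ)(u_τ - 2u), w_ss = exp(-2τ)u_ss.
Substituting into the PDE and dividing by exp(-2τ): u_τ - 2u = 2u_ss - 2u.
The lower-order terms cancel, leaving the standard heat equation u_τ = 2u_ss.
Initial data for u: u(s,0) = w(s,0) = 3sin(s) + sin(3s) - 2sin(5s). The boundary conditions carry over: u(0,τ) = u(π,τ) = 0.
Solve for u:
  Using separation of variables u = X(s)T(τ):
  Eigenfunctions: sin(ns), n = 1, 2, 3, ...
  General solution: u(s, τ) = Σ c_n sin(ns) exp(-2n² τ)
  Matching u(s,0) = 3sin(s) + sin(3s) - 2sin(5s) term by term: c_1=3, c_3=1, c_5=-2.
Hence u(s,τ) = 3exp(-2τ)sin(s) + exp(-18τ)sin(3s) - 2exp(-50τ)sin(5s).
Transform back: w(s,τ) = exp(-2τ)u(s,τ).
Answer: w(s, τ) = 3exp(-4τ)sin(s) + exp(-20τ)sin(3s) - 2exp(-52τ)sin(5s)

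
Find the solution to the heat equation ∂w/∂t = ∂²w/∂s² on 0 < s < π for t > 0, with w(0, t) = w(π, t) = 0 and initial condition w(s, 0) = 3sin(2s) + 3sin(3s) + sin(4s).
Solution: Using separation of variables w = X(s)T(t):
Eigenfunctions: sin(ns), n = 1, 2, 3, ...
General solution: w(s, t) = Σ c_n sin(ns) exp(-n² t)
Matching w(s,0) = 3sin(2s) + 3sin(3s) + sin(4s) term by term: c_2=3, c_3=3, c_4=1.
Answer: w(s, t) = 3exp(-4t)sin(2s) + 3exp(-9t)sin(3s) + exp(-16t)sin(4s)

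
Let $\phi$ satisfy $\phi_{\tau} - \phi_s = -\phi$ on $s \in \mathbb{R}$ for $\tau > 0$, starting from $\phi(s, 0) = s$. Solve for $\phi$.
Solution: Substitute $\phi = e^{-\tau}u$, i.e. $u = e^{\tau}\phi$.
By the product rule, $\phi_{\tau} = e^{-\tau}(u_{\tau} - u)$, $\phi_s = e^{-\tau}u_s$.
Substituting into the PDE and dividing by $e^{-\tau}$: $u_{\tau} - u - u_s = -u$.
The lower-order terms cancel, leaving the standard advection equation $u_{\tau} - u_s = 0$.
Initial data for $u$: $u(s,0) = \phi(s,0) = s$.
Solve for $u$:
  By method of characteristics (waves move left with speed 1):
  Along characteristics $s + \tau =$ const, $u$ is constant, so $u(s,\tau) = f(s + \tau)$ with $f = u( \cdot , 0)$.
Hence $u(s,\tau) = s + \tau$.
Transform back: $\phi(s,\tau) = e^{-\tau}u(s,\tau)$.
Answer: $\phi(s, \tau) = \tau e^{-\tau} + s e^{-\tau}$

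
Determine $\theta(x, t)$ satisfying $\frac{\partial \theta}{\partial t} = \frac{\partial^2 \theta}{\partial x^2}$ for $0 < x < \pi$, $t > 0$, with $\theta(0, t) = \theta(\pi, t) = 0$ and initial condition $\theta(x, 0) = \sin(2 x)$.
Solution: Using separation of variables $\theta = X(x)G(t)$:
Eigenfunctions: $\sin(nx)$, $n = 1, 2, 3, \ldots$
General solution: $\theta(x, t) = \sum c_n \sin(nx) e^{-n^2 t}$
Matching $\theta(x,0) = \sin(2 x)$ term by term: $c_2=1$.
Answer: $\theta(x, t) = e^{-4 t} \sin(2 x)$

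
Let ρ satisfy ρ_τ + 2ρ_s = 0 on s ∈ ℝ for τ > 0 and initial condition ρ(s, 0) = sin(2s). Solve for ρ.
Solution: By method of characteristics (waves move right with speed 2):
Along characteristics s - 2τ = const, ρ is constant, so ρ(s,τ) = f(s - 2τ) with f = ρ(·, 0).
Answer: ρ(s, τ) = sin(2s - 4τ)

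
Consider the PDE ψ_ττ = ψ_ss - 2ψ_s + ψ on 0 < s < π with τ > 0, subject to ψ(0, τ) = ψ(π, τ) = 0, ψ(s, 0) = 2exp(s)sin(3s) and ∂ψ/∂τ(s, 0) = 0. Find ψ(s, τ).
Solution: Substitute ψ = exp(s)u, i.e. u = exp(-s)ψ.
By the product rule, ψ_s = exp(s)(u_s + u), ψ_ss = exp(s)(u_ss + 2u_s + u), ψ_ττ = exp(s)u_ττ.
Substituting into the PDE and dividing by exp(s): u_ττ = (u_ss + 2u_s + u) - 2(u_s + u) + u.
The lower-order terms cancel, leaving the standard wave equation u_ττ = u_ss.
Initial data for u: u(s,0) = exp(-s)ψ(s,0) = 2sin(3s); u_τ(s,0) = exp(-s)ψ_τ(s,0) = 0. The boundary conditions carry over: u(0,τ) = u(π,τ) = 0.
Solve for u:
  Using separation of variables u = X(s)T(τ):
  Eigenfunctions: sin(ns), n = 1, 2, 3, ...
  General solution: u(s, τ) = Σ [A_n cos(n τ) + B_n sin(n τ)] sin(ns)
  From u(s,0) = 2sin(3s): A_3=2. From u_τ(s,0) = 0: all B_n = 0.
Hence u(s,τ) = 2sin(3s)cos(3τ).
Transform back: ψ(s,τ) = exp(s)u(s,τ).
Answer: ψ(s, τ) = 2exp(s)sin(3s)cos(3τ)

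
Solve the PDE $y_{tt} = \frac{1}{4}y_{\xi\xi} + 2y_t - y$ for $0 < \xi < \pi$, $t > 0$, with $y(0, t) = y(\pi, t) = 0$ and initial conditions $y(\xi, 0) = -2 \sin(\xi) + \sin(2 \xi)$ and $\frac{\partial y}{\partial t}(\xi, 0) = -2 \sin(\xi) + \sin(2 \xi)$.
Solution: Substitute $y = e^{t}u$, i.e. $u = e^{-t}y$.
By the product rule, $y_t = e^{t}(u_t + u)$, $y_{tt} = e^{t}(u_{tt} + 2u_t + u)$, $y_{\xi\xi} = e^{t}u_{\xi\xi}$.
Substituting into the PDE and dividing by $e^{t}$: $u_{tt} + 2u_t + u = \frac{1}{4}u_{\xi\xi} + 2(u_t + u) - u$.
The lower-order terms cancel, leaving the standard wave equation $u_{tt} = \frac{1}{4}u_{\xi\xi}$.
Initial data for $u$: $u(\xi,0) = y(\xi,0) = -2 \sin(\xi) + \sin(2 \xi)$; $u_t(\xi,0) = y_t(\xi,0) - y(\xi,0) = 0$. The boundary conditions carry over: $u(0,t) = u(\pi,t) = 0$.
Solve for $u$:
  Using separation of variables $u = X(\xi)T(t)$:
  Eigenfunctions: $\sin(n\xi)$, $n = 1, 2, 3, \ldots$
  General solution: $u(\xi, t) = \sum [A_n \cos(n t/2) + B_n \sin(n t/2)] \sin(n\xi)$
  From $u(\xi,0) = -2 \sin(\xi) + \sin(2 \xi)$: $A_1=-2, A_2=1$. From $u_t(\xi,0) = 0$: all $B_n = 0$.
Hence $u(\xi,t) = -2 \sin(\xi) \cos(t/2) + \sin(2 \xi) \cos(t)$.
Transform back: $y(\xi,t) = e^{t}u(\xi,t)$.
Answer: $y(\xi, t) = -2 e^{t} \sin(\xi) \cos(t/2) + e^{t} \sin(2 \xi) \cos(t)$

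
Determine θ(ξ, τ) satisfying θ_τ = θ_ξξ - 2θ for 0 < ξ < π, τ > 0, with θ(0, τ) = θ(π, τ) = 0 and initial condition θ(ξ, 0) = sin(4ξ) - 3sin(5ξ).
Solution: Substitute θ = exp(-2τ)u, i.e. u = exp(2τ)θ.
By the product rule, θ_τ = exp(-2τ)(u_τ - 2u), θ_ξξ = exp(-2τ)u_ξξ.
Substituting into the PDE and dividing by exp(-2τ): u_τ - 2u = u_ξξ - 2u.
The lower-order terms cancel, leaving the standard heat equation u_τ = u_ξξ.
Initial data for u: u(ξ,0) = θ(ξ,0) = sin(4ξ) - 3sin(5ξ). The boundary conditions carry over: u(0,τ) = u(π,τ) = 0.
Solve for u:
  Using separation of variables u = X(ξ)G(τ):
  Eigenfunctions: sin(nξ), n = 1, 2, 3, ...
  General solution: u(ξ, τ) = Σ c_n sin(nξ) exp(-n² τ)
  Matching u(ξ,0) = sin(4ξ) - 3sin(5ξ) term by term: c_4=1, c_5=-3.
Hence u(ξ,τ) = exp(-16τ)sin(4ξ) - 3exp(-25τ)sin(5ξ).
Transform back: θ(ξ,τ) = exp(-2τ)u(ξ,τ).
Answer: θ(ξ, τ) = exp(-18τ)sin(4ξ) - 3exp(-27τ)sin(5ξ)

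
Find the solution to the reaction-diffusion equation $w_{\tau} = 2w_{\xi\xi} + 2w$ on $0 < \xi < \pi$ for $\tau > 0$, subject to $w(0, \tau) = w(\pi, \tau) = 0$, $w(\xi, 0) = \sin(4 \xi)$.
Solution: Substitute $w = e^{2\tau}u$.
Then $w_{\tau} = e^{2\tau}(u_{\tau} + 2u)$, $w_{\xi\xi} = e^{2\tau}u_{\xi\xi}$; substituting and dividing by $e^{2\tau}$, the lower-order terms cancel: $u_{\tau} = 2u_{\xi\xi}$ (standard heat equation).
Data for $u$: $u(\xi,0) = w(\xi,0) = \sin(4 \xi)$. The boundary conditions carry over: $u(0,\tau) = u(\pi,\tau) = 0$.
Separating variables: $u = \sum c_n e^{-2n^2\tau} \sin(n\xi)$. From $u(\xi,0) = \sin(4 \xi)$: $c_4=1$.
So $u(\xi,\tau) = e^{-32 \tau} \sin(4 \xi)$, and $w(\xi,\tau) = e^{2\tau}u(\xi,\tau)$.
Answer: $w(\xi, \tau) = e^{-30 \tau} \sin(4 \xi)$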